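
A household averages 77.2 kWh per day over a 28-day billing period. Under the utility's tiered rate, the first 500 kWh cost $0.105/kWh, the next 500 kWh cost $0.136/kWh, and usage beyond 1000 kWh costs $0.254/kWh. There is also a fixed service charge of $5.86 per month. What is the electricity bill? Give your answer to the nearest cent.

Usage = 77.2 kWh/day × 28 days = 2161.6 kWh
First 500 kWh × $0.105 = $52.50
Next 500 kWh × $0.136 = $68.00
Remaining 1161.6 kWh × $0.254 = $295.05
Energy charge = $415.55; + service $5.86 = $421.41

$421.41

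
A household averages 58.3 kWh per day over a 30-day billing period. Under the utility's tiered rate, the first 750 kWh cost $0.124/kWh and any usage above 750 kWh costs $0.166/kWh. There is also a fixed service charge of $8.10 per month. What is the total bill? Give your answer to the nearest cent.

Usage = 58.3 kWh/day × 30 days = 1749 kWh
First 750 kWh × $0.124 = $93.00
Remaining 999 kWh × $0.166 = $165.83
Energy charge = $258.83; + service $8.10 = $266.93

$266.93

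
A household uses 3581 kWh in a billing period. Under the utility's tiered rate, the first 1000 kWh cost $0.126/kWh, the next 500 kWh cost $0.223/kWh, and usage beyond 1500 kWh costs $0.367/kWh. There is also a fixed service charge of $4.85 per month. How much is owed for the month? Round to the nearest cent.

$1006.08

First 1000 kWh × $0.126 = $126.00
Next 500 kWh × $0.223 = $111.50
Remaining 2081 kWh × $0.367 = $763.73
Energy charge = $1,001.23; + service $4.85 = $1,006.08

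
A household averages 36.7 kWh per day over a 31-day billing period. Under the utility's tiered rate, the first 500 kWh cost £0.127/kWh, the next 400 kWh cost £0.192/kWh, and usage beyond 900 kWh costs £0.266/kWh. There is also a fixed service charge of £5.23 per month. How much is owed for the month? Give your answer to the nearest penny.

£208.76

Usage = 36.7 kWh/day × 31 days = 1137.7 kWh
First 500 kWh × £0.127 = £63.50
Next 400 kWh × £0.192 = £76.80
Remaining 237.7 kWh × £0.266 = £63.23
Energy charge = £203.53; + service £5.23 = £208.76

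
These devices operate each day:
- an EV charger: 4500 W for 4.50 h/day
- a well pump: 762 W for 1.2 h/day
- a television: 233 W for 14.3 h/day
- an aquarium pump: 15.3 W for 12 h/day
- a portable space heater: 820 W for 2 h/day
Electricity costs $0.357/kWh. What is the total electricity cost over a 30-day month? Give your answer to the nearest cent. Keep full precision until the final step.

EV charger: 4500 W × 4.50 h × 30 d = 607,500 Wh = 607.5 kWh
well pump: 762 W × 1.2 h × 30 d = 27,432 Wh = 27.43 kWh
television: 233 W × 14.3 h × 30 d = 99,957 Wh = 99.96 kWh
aquarium pump: 15.3 W × 12 h × 30 d = 5,508 Wh = 5.508 kWh
portable space heater: 820 W × 2 h × 30 d = 49,200 Wh = 49.2 kWh
Total energy = 607.5 + 27.43 + 99.96 + 5.508 + 49.2 = 789.6 kWh
Cost = 789.6 kWh × $0.357 = $281.89

$281.89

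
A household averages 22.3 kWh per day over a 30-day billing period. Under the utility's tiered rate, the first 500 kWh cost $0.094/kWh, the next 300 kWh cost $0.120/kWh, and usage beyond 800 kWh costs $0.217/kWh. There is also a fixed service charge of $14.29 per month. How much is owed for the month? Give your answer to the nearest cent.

$81.57

Usage = 22.3 kWh/day × 30 days = 669 kWh
First 500 kWh × $0.094 = $47.00
Next 169 kWh × $0.120 = $20.28
Remaining tier: 0 kWh (not reached)
Energy charge = $67.28; + service $14.29 = $81.57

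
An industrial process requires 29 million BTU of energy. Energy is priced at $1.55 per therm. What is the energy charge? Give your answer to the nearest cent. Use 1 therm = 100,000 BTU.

29 million BTU × (10 therm/million BTU) = 290 therm
Cost = 290 therm × $1.55/therm = $449.50

$449.50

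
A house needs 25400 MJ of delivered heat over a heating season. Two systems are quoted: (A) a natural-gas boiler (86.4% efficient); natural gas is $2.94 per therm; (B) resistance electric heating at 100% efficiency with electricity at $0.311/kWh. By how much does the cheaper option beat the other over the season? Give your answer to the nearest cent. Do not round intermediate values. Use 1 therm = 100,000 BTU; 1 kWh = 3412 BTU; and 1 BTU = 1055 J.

$1375.24

Heat load = 25400 MJ = 25,400,000,000 J / 1055 = 24,075,829 BTU
Gas: input = 24,075,829 / 0.864 = 27,865,543 BTU = 278.7 therm → 278.7 × $2.94 = $819.25
Electric: 24,075,829 BTU / 3412 = 7,056 kWh → × $0.311 = $2,194.49
Difference = |$819.25 − $2,194.49| = $1,375.24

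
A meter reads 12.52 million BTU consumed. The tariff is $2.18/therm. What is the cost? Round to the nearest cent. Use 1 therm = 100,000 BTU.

$272.94

12.52 million BTU × (10 therm/million BTU) = 125.2 therm
Cost = 125.2 therm × $2.18/therm = $272.94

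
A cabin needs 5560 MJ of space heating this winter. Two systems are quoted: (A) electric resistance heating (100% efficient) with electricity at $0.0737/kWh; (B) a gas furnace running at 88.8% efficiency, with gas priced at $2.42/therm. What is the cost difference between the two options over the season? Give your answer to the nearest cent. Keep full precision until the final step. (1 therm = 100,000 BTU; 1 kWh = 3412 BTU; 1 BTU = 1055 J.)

Heat load = 5560 MJ = 5,560,000,000 J / 1055 = 5,270,142 BTU
Gas: input = 5,270,142 / 0.888 = 5,934,845 BTU = 59.35 therm → 59.35 × $2.42 = $143.62
Electric: 5,270,142 BTU / 3412 = 1,545 kWh → × $0.0737 = $113.84
Difference = |$143.62 − $113.84| = $29.79

$29.79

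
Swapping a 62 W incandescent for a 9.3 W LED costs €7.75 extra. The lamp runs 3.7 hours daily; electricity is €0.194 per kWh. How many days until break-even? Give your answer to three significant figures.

205 days

Power saved = 62 − 9.3 = 52.7 W
Daily energy saved = 52.7 W × 3.7 h = 195 Wh = 0.19499 kWh
Daily savings = 0.19499 × €0.194 = €0.0378
Payback = €7.75 / €0.0378 per day = 204.9 days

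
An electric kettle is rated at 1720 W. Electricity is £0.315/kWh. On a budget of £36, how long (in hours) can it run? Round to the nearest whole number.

66 h

Energy budget = £36 / £0.315 per kWh = 114.3 kWh = 114,286 Wh
Runtime = 114,286 Wh / 1720 W = 66.45 h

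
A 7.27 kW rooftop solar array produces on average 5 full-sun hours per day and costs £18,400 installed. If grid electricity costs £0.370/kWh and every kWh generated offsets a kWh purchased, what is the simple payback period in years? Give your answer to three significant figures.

3.75 years

Daily generation = 7.27 kW × 5 h = 36.35 kWh
Annual generation = 36.35 × 365 = 13268 kWh
Annual savings = 13268 × £0.370 = £4,909.07
Payback = £18,400 / £4,909.07 = 3.75 years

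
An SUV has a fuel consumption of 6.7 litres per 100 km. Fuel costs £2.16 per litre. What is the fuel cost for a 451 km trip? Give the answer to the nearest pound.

£65

Fuel = 6.7 L/100 km × 451 km / 100 = 30.22 L
Cost = 30.22 L × £2.16/L = £65.27 ≈ £65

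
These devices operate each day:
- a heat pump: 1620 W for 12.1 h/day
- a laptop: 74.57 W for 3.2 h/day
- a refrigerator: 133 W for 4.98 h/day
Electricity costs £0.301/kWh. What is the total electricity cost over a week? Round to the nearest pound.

heat pump: 1620 W × 12.1 h × 7 d = 137,214 Wh = 137.2 kWh
laptop: 74.57 W × 3.2 h × 7 d = 1,670 Wh = 1.67 kWh
refrigerator: 133 W × 4.98 h × 7 d = 4,636 Wh = 4.636 kWh
Total energy = 137.2 + 1.67 + 4.636 = 143.5 kWh
Cost = 143.5 kWh × £0.301 = £43.20 ≈ £43

£43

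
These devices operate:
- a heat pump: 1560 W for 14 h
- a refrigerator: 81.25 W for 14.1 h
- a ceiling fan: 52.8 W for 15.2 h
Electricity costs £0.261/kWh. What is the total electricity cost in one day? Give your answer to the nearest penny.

£6.21

heat pump: 1560 W × 14 h = 21,840 Wh = 21.84 kWh
refrigerator: 81.25 W × 14.1 h = 1,146 Wh = 1.146 kWh
ceiling fan: 52.8 W × 15.2 h = 803 Wh = 0.8026 kWh
Total energy = 21.84 + 1.146 + 0.8026 = 23.79 kWh
Cost = 23.79 kWh × £0.261 = £6.21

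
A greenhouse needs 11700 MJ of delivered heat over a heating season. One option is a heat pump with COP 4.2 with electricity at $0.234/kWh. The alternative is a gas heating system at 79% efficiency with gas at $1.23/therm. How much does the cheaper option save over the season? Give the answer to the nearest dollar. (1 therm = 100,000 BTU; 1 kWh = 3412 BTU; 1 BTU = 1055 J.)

$8

Heat load = 11700 MJ = 11,700,000,000 J / 1055 = 11,090,047 BTU
Gas: input = 11,090,047 / 0.79 = 14,038,035 BTU = 140.4 therm → 140.4 × $1.23 = $172.67
Heat pump: 11,090,047 BTU / 3412 = 3,250 kWh heat; / 4.2 = 773.9 kWh in → × $0.234 = $181.09
Difference = |$172.67 − $181.09| = $8.42 ≈ $8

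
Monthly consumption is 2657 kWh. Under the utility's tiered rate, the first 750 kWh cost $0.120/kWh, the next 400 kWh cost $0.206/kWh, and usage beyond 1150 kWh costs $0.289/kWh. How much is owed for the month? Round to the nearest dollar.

First 750 kWh × $0.120 = $90.00
Next 400 kWh × $0.206 = $82.40
Remaining 1507 kWh × $0.289 = $435.52
Total = $607.92 ≈ $608

$608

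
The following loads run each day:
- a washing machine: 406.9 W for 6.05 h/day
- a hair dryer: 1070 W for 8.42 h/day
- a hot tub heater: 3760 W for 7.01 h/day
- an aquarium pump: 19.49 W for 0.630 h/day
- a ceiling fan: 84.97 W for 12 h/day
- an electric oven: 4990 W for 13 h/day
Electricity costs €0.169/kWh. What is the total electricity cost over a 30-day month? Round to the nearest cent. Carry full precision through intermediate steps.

washing machine: 406.9 W × 6.05 h × 30 d = 73,852 Wh = 73.85 kWh
hair dryer: 1070 W × 8.42 h × 30 d = 270,282 Wh = 270.3 kWh
hot tub heater: 3760 W × 7.01 h × 30 d = 790,728 Wh = 790.7 kWh
aquarium pump: 19.49 W × 0.630 h × 30 d = 368 Wh = 0.3684 kWh
ceiling fan: 84.97 W × 12 h × 30 d = 30,589 Wh = 30.59 kWh
electric oven: 4990 W × 13 h × 30 d = 1,946,100 Wh = 1,946 kWh
Total energy = 73.85 + 270.3 + 790.7 + 0.3684 + 30.59 + 1,946 = 3,112 kWh
Cost = 3,112 kWh × €0.169 = €525.91

€525.91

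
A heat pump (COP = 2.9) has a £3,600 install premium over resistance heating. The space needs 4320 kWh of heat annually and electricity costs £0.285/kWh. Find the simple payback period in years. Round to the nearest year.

4 years

Resistance: 4320 kWh × £0.285 = £1,231.20/yr
Heat pump: 4320 / 2.9 = 1490 kWh in → × £0.285 = £424.55/yr
Annual savings = £806.65
Payback = £3,600 / £806.65 = 4.46 years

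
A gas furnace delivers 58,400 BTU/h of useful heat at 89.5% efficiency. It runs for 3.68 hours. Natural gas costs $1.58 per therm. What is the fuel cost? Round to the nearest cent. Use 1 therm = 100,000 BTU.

Heat delivered = 58,400 BTU/h × 3.68 h = 214,912 BTU
Gas input = 214,912 / 0.895 = 240,125 BTU
= 240,125 / 100,000 = 2.401 therm
Cost = 2.401 × $1.58/therm = $3.79

$3.79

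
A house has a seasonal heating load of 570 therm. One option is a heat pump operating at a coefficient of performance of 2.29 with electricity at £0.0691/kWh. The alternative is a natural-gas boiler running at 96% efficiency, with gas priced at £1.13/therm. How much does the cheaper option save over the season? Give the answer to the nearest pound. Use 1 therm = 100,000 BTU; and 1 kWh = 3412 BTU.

Heat load = 570 therm × 100,000 = 57,000,000 BTU
Gas: input = 57,000,000 / 0.96 = 59,375,000 BTU = 593.8 therm → 593.8 × £1.13 = £670.94
Heat pump: 57,000,000 BTU / 3412 = 16,710 kWh heat; / 2.29 = 7,295 kWh in → × £0.0691 = £504.09
Difference = |£670.94 − £504.09| = £166.85 ≈ £167

£167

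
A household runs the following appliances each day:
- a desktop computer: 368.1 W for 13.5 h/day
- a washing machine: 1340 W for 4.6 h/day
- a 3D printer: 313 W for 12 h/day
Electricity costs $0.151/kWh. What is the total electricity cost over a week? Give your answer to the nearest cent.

desktop computer: 368.1 W × 13.5 h × 7 d = 34,785 Wh = 34.79 kWh
washing machine: 1340 W × 4.6 h × 7 d = 43,148 Wh = 43.15 kWh
3D printer: 313 W × 12 h × 7 d = 26,292 Wh = 26.29 kWh
Total energy = 34.79 + 43.15 + 26.29 = 104.2 kWh
Cost = 104.2 kWh × $0.151 = $15.74

$15.74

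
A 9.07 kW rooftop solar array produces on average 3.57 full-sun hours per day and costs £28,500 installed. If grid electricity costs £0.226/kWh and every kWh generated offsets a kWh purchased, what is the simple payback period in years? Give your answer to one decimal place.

10.7 years

Daily generation = 9.07 kW × 3.57 h = 32.38 kWh
Annual generation = 32.38 × 365 = 11819 kWh
Annual savings = 11819 × £0.226 = £2,671.02
Payback = £28,500 / £2,671.02 = 10.7 years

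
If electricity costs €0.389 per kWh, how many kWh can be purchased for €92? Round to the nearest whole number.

237 kWh

€92 / €0.389 per kWh = 236.5 kWh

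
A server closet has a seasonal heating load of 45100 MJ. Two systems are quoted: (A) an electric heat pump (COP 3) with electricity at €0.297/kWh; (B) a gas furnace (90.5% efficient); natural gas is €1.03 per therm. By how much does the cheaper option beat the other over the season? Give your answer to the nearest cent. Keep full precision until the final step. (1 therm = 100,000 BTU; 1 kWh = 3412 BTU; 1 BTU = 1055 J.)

Heat load = 45100 MJ = 45,100,000,000 J / 1055 = 42,748,815 BTU
Gas: input = 42,748,815 / 0.905 = 47,236,260 BTU = 472.4 therm → 472.4 × €1.03 = €486.53
Heat pump: 42,748,815 BTU / 3412 = 12,530 kWh heat; / 3 = 4,176 kWh in → × €0.297 = €1,240.37
Difference = |€486.53 − €1,240.37| = €753.83

€753.83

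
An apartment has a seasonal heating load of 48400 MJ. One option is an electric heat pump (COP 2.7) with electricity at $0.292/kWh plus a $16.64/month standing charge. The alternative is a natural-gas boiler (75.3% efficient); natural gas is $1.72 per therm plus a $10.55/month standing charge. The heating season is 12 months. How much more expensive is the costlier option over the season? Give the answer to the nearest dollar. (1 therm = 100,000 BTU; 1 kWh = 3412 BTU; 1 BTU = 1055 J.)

$479

Heat load = 48400 MJ = 48,400,000,000 J / 1055 = 45,876,777 BTU
Gas: input = 45,876,777 / 0.753 = 60,925,335 BTU = 609.3 therm → 609.3 × $1.72 = $1,047.92; + 12 × $10.55 standing = $1,174.52
Heat pump: 45,876,777 BTU / 3412 = 13,450 kWh heat; / 2.7 = 4,980 kWh in → × $0.292 = $1,454.13; + 12 × $16.64 standing = $1,653.81
Difference = |$1,174.52 − $1,653.81| = $479.29 ≈ $479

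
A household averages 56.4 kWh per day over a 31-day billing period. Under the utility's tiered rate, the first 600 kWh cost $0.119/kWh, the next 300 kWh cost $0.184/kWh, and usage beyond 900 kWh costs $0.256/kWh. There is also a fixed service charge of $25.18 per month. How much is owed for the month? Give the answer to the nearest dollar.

$369

Usage = 56.4 kWh/day × 31 days = 1748.4 kWh
First 600 kWh × $0.119 = $71.40
Next 300 kWh × $0.184 = $55.20
Remaining 848.4 kWh × $0.256 = $217.19
Energy charge = $343.79; + service $25.18 = $368.97 ≈ $369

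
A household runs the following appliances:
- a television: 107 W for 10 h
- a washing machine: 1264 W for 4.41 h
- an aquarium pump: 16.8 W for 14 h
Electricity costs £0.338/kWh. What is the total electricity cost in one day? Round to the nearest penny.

television: 107 W × 10 h = 1,070 Wh = 1.07 kWh
washing machine: 1264 W × 4.41 h = 5,574 Wh = 5.574 kWh
aquarium pump: 16.8 W × 14 h = 235 Wh = 0.2352 kWh
Total energy = 1.07 + 5.574 + 0.2352 = 6.879 kWh
Cost = 6.879 kWh × £0.338 = £2.33

£2.33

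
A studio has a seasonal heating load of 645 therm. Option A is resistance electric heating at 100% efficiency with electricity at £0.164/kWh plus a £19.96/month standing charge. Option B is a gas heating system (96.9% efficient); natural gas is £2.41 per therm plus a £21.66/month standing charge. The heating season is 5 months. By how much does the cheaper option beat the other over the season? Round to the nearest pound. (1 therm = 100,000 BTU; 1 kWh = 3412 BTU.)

£1488

Heat load = 645 therm × 100,000 = 64,500,000 BTU
Gas: input = 64,500,000 / 0.969 = 66,563,467 BTU = 665.6 therm → 665.6 × £2.41 = £1,604.18; + 5 × £21.66 standing = £1,712.48
Electric: 64,500,000 BTU / 3412 = 18,900 kWh → × £0.164 = £3,100.23; + 5 × £19.96 standing = £3,200.03
Difference = |£1,712.48 − £3,200.03| = £1,487.55 ≈ £1488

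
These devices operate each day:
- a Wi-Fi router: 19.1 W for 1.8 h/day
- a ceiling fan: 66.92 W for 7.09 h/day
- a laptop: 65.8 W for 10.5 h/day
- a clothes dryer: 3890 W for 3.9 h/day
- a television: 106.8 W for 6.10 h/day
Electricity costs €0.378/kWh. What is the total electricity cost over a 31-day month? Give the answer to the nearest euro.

Wi-Fi router: 19.1 W × 1.8 h × 31 d = 1,066 Wh = 1.066 kWh
ceiling fan: 66.92 W × 7.09 h × 31 d = 14,708 Wh = 14.71 kWh
laptop: 65.8 W × 10.5 h × 31 d = 21,418 Wh = 21.42 kWh
clothes dryer: 3890 W × 3.9 h × 31 d = 470,301 Wh = 470.3 kWh
television: 106.8 W × 6.10 h × 31 d = 20,196 Wh = 20.2 kWh
Total energy = 1.066 + 14.71 + 21.42 + 470.3 + 20.2 = 527.7 kWh
Cost = 527.7 kWh × €0.378 = €199.47 ≈ €199

€199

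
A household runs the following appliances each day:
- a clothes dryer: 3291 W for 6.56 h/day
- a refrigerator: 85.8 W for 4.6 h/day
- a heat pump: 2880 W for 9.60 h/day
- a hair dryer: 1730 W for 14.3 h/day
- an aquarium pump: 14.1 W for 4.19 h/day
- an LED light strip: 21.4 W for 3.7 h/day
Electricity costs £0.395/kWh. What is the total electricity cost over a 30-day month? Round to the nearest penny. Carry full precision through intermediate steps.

clothes dryer: 3291 W × 6.56 h × 30 d = 647,669 Wh = 647.7 kWh
refrigerator: 85.8 W × 4.6 h × 30 d = 11,840 Wh = 11.84 kWh
heat pump: 2880 W × 9.60 h × 30 d = 829,440 Wh = 829.4 kWh
hair dryer: 1730 W × 14.3 h × 30 d = 742,170 Wh = 742.2 kWh
aquarium pump: 14.1 W × 4.19 h × 30 d = 1,772 Wh = 1.772 kWh
LED light strip: 21.4 W × 3.7 h × 30 d = 2,375 Wh = 2.375 kWh
Total energy = 647.7 + 11.84 + 829.4 + 742.2 + 1.772 + 2.375 = 2,235 kWh
Cost = 2,235 kWh × £0.395 = £882.93

£882.93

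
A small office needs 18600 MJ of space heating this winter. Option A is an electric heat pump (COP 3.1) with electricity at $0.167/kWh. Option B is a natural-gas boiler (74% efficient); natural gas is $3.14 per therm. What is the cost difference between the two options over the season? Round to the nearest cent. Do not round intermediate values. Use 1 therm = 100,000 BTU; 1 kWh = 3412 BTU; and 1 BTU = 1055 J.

$469.74

Heat load = 18600 MJ = 18,600,000,000 J / 1055 = 17,630,332 BTU
Gas: input = 17,630,332 / 0.74 = 23,824,773 BTU = 238.2 therm → 238.2 × $3.14 = $748.10
Heat pump: 17,630,332 BTU / 3412 = 5,167 kWh heat; / 3.1 = 1,667 kWh in → × $0.167 = $278.36
Difference = |$748.10 − $278.36| = $469.74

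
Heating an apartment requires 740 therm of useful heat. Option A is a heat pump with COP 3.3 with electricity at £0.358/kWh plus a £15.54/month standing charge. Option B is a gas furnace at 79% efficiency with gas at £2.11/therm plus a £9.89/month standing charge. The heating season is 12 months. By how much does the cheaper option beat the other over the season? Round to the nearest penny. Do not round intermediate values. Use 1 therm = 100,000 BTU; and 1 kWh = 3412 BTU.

£444.18

Heat load = 740 therm × 100,000 = 74,000,000 BTU
Gas: input = 74,000,000 / 0.79 = 93,670,886 BTU = 936.7 therm → 936.7 × £2.11 = £1,976.46; + 12 × £9.89 standing = £2,095.14
Heat pump: 74,000,000 BTU / 3412 = 21,690 kWh heat; / 3.3 = 6,572 kWh in → × £0.358 = £2,352.84; + 12 × £15.54 standing = £2,539.32
Difference = |£2,095.14 − £2,539.32| = £444.18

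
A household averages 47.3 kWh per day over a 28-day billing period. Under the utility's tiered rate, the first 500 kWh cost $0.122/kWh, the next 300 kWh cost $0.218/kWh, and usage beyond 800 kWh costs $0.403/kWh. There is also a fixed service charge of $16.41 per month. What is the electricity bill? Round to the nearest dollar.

$354

Usage = 47.3 kWh/day × 28 days = 1324.4 kWh
First 500 kWh × $0.122 = $61.00
Next 300 kWh × $0.218 = $65.40
Remaining 524.4 kWh × $0.403 = $211.33
Energy charge = $337.73; + service $16.41 = $354.14 ≈ $354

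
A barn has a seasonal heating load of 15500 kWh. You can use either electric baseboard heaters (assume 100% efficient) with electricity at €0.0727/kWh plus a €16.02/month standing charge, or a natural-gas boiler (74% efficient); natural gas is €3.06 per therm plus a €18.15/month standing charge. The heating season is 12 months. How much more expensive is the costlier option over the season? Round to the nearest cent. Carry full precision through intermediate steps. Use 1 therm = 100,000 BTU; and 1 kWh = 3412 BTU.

€1085.62

Heat load = 15500 kWh × 3412 = 52,886,000 BTU
Gas: input = 52,886,000 / 0.74 = 71,467,568 BTU = 714.7 therm → 714.7 × €3.06 = €2,186.91; + 12 × €18.15 standing = €2,404.71
Electric: 52,886,000 BTU / 3412 = 15,500 kWh → × €0.0727 = €1,126.85; + 12 × €16.02 standing = €1,319.09
Difference = |€2,404.71 − €1,319.09| = €1,085.62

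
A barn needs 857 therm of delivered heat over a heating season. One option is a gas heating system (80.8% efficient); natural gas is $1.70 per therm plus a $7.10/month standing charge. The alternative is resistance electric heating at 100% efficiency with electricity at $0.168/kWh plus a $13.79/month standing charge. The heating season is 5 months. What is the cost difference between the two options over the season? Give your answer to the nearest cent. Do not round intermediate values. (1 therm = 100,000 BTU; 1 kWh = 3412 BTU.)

Heat load = 857 therm × 100,000 = 85,700,000 BTU
Gas: input = 85,700,000 / 0.808 = 106,064,356 BTU = 1,061 therm → 1,061 × $1.70 = $1,803.09; + 5 × $7.10 standing = $1,838.59
Electric: 85,700,000 BTU / 3412 = 25,120 kWh → × $0.168 = $4,219.70; + 5 × $13.79 standing = $4,288.65
Difference = |$1,838.59 − $4,288.65| = $2,450.05

$2450.05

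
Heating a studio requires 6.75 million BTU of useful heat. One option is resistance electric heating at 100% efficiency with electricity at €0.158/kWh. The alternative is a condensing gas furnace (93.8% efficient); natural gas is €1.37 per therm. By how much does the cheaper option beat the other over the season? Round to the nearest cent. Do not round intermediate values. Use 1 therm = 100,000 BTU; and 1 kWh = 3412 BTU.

Heat load = 6.75 × 10⁶ BTU = 6,750,000 BTU
Gas: input = 6,750,000 / 0.938 = 7,196,162 BTU = 71.96 therm → 71.96 × €1.37 = €98.59
Electric: 6,750,000 BTU / 3412 = 1,978 kWh → × €0.158 = €312.57
Difference = |€98.59 − €312.57| = €213.99

€213.99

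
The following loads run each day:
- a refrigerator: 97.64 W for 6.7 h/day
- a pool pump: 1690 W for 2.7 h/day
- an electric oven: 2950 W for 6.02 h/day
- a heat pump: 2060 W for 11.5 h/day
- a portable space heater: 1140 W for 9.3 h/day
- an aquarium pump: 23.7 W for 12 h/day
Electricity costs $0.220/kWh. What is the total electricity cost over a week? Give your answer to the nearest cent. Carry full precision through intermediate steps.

refrigerator: 97.64 W × 6.7 h × 7 d = 4,579 Wh = 4.579 kWh
pool pump: 1690 W × 2.7 h × 7 d = 31,941 Wh = 31.94 kWh
electric oven: 2950 W × 6.02 h × 7 d = 124,313 Wh = 124.3 kWh
heat pump: 2060 W × 11.5 h × 7 d = 165,830 Wh = 165.8 kWh
portable space heater: 1140 W × 9.3 h × 7 d = 74,214 Wh = 74.21 kWh
aquarium pump: 23.7 W × 12 h × 7 d = 1,991 Wh = 1.991 kWh
Total energy = 4.579 + 31.94 + 124.3 + 165.8 + 74.21 + 1.991 = 402.9 kWh
Cost = 402.9 kWh × $0.220 = $88.63

$88.63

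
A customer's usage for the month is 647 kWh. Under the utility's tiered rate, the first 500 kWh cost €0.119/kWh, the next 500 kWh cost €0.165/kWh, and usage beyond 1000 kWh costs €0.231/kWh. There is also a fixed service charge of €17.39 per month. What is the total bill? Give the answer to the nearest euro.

€101

First 500 kWh × €0.119 = €59.50
Next 147 kWh × €0.165 = €24.26
Remaining tier: 0 kWh (not reached)
Energy charge = €83.75; + service €17.39 = €101.14 ≈ €101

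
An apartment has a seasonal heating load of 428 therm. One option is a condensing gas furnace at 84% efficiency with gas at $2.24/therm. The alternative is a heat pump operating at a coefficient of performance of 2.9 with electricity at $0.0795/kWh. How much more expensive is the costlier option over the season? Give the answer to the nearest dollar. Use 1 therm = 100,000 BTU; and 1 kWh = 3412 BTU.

Heat load = 428 therm × 100,000 = 42,800,000 BTU
Gas: input = 42,800,000 / 0.84 = 50,952,381 BTU = 509.5 therm → 509.5 × $2.24 = $1,141.33
Heat pump: 42,800,000 BTU / 3412 = 12,540 kWh heat; / 2.9 = 4,326 kWh in → × $0.0795 = $343.88
Difference = |$1,141.33 − $343.88| = $797.46 ≈ $797

$797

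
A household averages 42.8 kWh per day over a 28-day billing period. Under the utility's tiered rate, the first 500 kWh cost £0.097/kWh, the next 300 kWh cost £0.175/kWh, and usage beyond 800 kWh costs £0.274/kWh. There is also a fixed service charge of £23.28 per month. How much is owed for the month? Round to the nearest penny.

Usage = 42.8 kWh/day × 28 days = 1198.4 kWh
First 500 kWh × £0.097 = £48.50
Next 300 kWh × £0.175 = £52.50
Remaining 398.4 kWh × £0.274 = £109.16
Energy charge = £210.16; + service £23.28 = £233.44

£233.44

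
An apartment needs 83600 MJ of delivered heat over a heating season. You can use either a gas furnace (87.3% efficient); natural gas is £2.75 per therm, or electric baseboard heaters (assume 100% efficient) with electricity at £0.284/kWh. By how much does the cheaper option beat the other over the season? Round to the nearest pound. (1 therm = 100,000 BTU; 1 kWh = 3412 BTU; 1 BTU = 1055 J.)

Heat load = 83600 MJ = 83,600,000,000 J / 1055 = 79,241,706 BTU
Gas: input = 79,241,706 / 0.873 = 90,769,423 BTU = 907.7 therm → 907.7 × £2.75 = £2,496.16
Electric: 79,241,706 BTU / 3412 = 23,220 kWh → × £0.284 = £6,595.73
Difference = |£2,496.16 − £6,595.73| = £4,099.57 ≈ £4100

£4100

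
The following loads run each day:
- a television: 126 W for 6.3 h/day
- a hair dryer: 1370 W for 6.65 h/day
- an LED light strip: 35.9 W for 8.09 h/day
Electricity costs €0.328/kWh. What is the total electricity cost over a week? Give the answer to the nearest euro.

television: 126 W × 6.3 h × 7 d = 5,557 Wh = 5.557 kWh
hair dryer: 1370 W × 6.65 h × 7 d = 63,774 Wh = 63.77 kWh
LED light strip: 35.9 W × 8.09 h × 7 d = 2,033 Wh = 2.033 kWh
Total energy = 5.557 + 63.77 + 2.033 = 71.36 kWh
Cost = 71.36 kWh × €0.328 = €23.41 ≈ €23

€23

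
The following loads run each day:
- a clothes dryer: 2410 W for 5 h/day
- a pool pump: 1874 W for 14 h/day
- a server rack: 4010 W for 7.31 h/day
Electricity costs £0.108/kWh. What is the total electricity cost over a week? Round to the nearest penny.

clothes dryer: 2410 W × 5 h × 7 d = 84,350 Wh = 84.35 kWh
pool pump: 1874 W × 14 h × 7 d = 183,652 Wh = 183.7 kWh
server rack: 4010 W × 7.31 h × 7 d = 205,192 Wh = 205.2 kWh
Total energy = 84.35 + 183.7 + 205.2 = 473.2 kWh
Cost = 473.2 kWh × £0.108 = £51.10

£51.10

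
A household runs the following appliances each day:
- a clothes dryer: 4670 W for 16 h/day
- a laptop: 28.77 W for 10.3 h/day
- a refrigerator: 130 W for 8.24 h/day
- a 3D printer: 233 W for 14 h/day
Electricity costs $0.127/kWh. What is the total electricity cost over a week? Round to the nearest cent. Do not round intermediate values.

clothes dryer: 4670 W × 16 h × 7 d = 523,040 Wh = 523 kWh
laptop: 28.77 W × 10.3 h × 7 d = 2,074 Wh = 2.074 kWh
refrigerator: 130 W × 8.24 h × 7 d = 7,498 Wh = 7.498 kWh
3D printer: 233 W × 14 h × 7 d = 22,834 Wh = 22.83 kWh
Total energy = 523 + 2.074 + 7.498 + 22.83 = 555.4 kWh
Cost = 555.4 kWh × $0.127 = $70.54

$70.54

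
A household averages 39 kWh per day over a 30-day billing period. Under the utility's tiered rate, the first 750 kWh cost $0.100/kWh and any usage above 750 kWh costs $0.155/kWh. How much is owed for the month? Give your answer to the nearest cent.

Usage = 39 kWh/day × 30 days = 1170 kWh
First 750 kWh × $0.100 = $75.00
Remaining 420 kWh × $0.155 = $65.10
Total = $140.10

$140.10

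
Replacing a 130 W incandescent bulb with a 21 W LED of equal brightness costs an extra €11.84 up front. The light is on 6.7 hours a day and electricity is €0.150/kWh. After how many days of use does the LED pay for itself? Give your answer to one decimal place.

Power saved = 130 − 21 = 109 W
Daily energy saved = 109 W × 6.7 h = 730.3 Wh = 0.7303 kWh
Daily savings = 0.7303 × €0.150 = €0.1095
Payback = €11.84 / €0.1095 per day = 108.1 days

108.1 days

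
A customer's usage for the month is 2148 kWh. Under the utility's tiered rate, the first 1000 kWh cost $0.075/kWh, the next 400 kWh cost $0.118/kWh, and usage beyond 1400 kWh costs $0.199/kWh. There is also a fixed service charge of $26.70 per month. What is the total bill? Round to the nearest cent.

First 1000 kWh × $0.075 = $75.00
Next 400 kWh × $0.118 = $47.20
Remaining 748 kWh × $0.199 = $148.85
Energy charge = $271.05; + service $26.70 = $297.75

$297.75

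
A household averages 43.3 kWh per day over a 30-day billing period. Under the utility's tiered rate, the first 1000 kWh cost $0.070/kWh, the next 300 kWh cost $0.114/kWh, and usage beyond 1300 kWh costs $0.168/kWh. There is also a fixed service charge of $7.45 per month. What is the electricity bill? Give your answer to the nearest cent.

$111.54

Usage = 43.3 kWh/day × 30 days = 1299 kWh
First 1000 kWh × $0.070 = $70.00
Next 299 kWh × $0.114 = $34.09
Remaining tier: 0 kWh (not reached)
Energy charge = $104.09; + service $7.45 = $111.54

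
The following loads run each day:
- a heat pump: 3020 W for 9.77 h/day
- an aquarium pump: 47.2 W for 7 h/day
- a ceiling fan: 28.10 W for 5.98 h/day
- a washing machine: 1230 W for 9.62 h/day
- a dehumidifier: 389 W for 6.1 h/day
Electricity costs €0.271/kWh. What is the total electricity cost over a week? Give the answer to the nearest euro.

€84

heat pump: 3020 W × 9.77 h × 7 d = 206,538 Wh = 206.5 kWh
aquarium pump: 47.2 W × 7 h × 7 d = 2,313 Wh = 2.313 kWh
ceiling fan: 28.10 W × 5.98 h × 7 d = 1,176 Wh = 1.176 kWh
washing machine: 1230 W × 9.62 h × 7 d = 82,828 Wh = 82.83 kWh
dehumidifier: 389 W × 6.1 h × 7 d = 16,610 Wh = 16.61 kWh
Total energy = 206.5 + 2.313 + 1.176 + 82.83 + 16.61 = 309.5 kWh
Cost = 309.5 kWh × €0.271 = €83.87 ≈ €84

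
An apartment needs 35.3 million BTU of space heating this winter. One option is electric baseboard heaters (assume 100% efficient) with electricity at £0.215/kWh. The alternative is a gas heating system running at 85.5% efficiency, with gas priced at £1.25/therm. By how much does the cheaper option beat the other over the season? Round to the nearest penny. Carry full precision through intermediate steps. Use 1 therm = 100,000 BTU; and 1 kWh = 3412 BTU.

£1708.27

Heat load = 35.3 × 10⁶ BTU = 35,300,000 BTU
Gas: input = 35,300,000 / 0.855 = 41,286,550 BTU = 412.9 therm → 412.9 × £1.25 = £516.08
Electric: 35,300,000 BTU / 3412 = 10,350 kWh → × £0.215 = £2,224.36
Difference = |£516.08 − £2,224.36| = £1,708.27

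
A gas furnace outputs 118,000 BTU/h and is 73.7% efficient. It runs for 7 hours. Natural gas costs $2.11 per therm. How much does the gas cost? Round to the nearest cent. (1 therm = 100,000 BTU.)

$23.65

Heat delivered = 118,000 BTU/h × 7 h = 826,000 BTU
Gas input = 826,000 / 0.737 = 1,120,760 BTU
= 1,120,760 / 100,000 = 11.21 therm
Cost = 11.21 × $2.11/therm = $23.65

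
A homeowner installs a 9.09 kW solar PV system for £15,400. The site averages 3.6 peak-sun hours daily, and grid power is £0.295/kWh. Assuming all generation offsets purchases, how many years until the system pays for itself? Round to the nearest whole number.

Daily generation = 9.09 kW × 3.6 h = 32.72 kWh
Annual generation = 32.72 × 365 = 11944 kWh
Annual savings = 11944 × £0.295 = £3,523.56
Payback = £15,400 / £3,523.56 = 4.37 years

4 years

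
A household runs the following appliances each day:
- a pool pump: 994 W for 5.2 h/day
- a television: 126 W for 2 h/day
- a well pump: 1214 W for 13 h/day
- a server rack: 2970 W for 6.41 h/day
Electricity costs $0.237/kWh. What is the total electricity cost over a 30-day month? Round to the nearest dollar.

pool pump: 994 W × 5.2 h × 30 d = 155,064 Wh = 155.1 kWh
television: 126 W × 2 h × 30 d = 7,560 Wh = 7.56 kWh
well pump: 1214 W × 13 h × 30 d = 473,460 Wh = 473.5 kWh
server rack: 2970 W × 6.41 h × 30 d = 571,131 Wh = 571.1 kWh
Total energy = 155.1 + 7.56 + 473.5 + 571.1 = 1,207 kWh
Cost = 1,207 kWh × $0.237 = $286.11 ≈ $286

$286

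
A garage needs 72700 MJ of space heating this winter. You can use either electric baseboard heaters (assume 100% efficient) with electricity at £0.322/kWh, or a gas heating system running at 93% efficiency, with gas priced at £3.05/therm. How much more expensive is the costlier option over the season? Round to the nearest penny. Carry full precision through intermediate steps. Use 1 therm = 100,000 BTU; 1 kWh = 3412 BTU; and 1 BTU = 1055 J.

Heat load = 72700 MJ = 72,700,000,000 J / 1055 = 68,909,953 BTU
Gas: input = 68,909,953 / 0.93 = 74,096,723 BTU = 741 therm → 741 × £3.05 = £2,259.95
Electric: 68,909,953 BTU / 3412 = 20,200 kWh → × £0.322 = £6,503.23
Difference = |£2,259.95 − £6,503.23| = £4,243.28

£4243.28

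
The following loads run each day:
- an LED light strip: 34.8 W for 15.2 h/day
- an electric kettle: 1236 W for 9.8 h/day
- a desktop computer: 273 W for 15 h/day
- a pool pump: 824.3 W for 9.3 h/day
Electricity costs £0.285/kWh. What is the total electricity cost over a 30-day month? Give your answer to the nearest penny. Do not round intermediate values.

£208.64

LED light strip: 34.8 W × 15.2 h × 30 d = 15,869 Wh = 15.87 kWh
electric kettle: 1236 W × 9.8 h × 30 d = 363,384 Wh = 363.4 kWh
desktop computer: 273 W × 15 h × 30 d = 122,850 Wh = 122.8 kWh
pool pump: 824.3 W × 9.3 h × 30 d = 229,980 Wh = 230 kWh
Total energy = 15.87 + 363.4 + 122.8 + 230 = 732.1 kWh
Cost = 732.1 kWh × £0.285 = £208.64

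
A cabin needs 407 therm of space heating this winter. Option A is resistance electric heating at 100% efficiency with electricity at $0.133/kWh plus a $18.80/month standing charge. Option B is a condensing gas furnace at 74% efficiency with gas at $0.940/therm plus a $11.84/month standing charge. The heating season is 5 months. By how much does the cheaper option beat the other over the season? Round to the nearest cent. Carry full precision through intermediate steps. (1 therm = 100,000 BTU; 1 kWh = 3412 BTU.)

Heat load = 407 therm × 100,000 = 40,700,000 BTU
Gas: input = 40,700,000 / 0.74 = 55,000,000 BTU = 550 therm → 550 × $0.940 = $517.00; + 5 × $11.84 standing = $576.20
Electric: 40,700,000 BTU / 3412 = 11,930 kWh → × $0.133 = $1,586.49; + 5 × $18.80 standing = $1,680.49
Difference = |$576.20 − $1,680.49| = $1,104.29

$1104.29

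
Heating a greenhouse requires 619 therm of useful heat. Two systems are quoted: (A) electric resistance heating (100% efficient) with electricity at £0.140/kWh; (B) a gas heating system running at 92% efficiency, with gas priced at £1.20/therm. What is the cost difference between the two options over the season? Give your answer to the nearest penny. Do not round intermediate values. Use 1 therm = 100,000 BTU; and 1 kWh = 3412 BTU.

£1732.47

Heat load = 619 therm × 100,000 = 61,900,000 BTU
Gas: input = 61,900,000 / 0.92 = 67,282,609 BTU = 672.8 therm → 672.8 × £1.20 = £807.39
Electric: 61,900,000 BTU / 3412 = 18,140 kWh → × £0.140 = £2,539.86
Difference = |£807.39 − £2,539.86| = £1,732.47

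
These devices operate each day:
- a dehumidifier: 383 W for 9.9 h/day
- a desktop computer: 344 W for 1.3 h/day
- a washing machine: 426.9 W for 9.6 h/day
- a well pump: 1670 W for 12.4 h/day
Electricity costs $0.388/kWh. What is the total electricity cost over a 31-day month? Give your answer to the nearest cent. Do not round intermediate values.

dehumidifier: 383 W × 9.9 h × 31 d = 117,543 Wh = 117.5 kWh
desktop computer: 344 W × 1.3 h × 31 d = 13,863 Wh = 13.86 kWh
washing machine: 426.9 W × 9.6 h × 31 d = 127,045 Wh = 127 kWh
well pump: 1670 W × 12.4 h × 31 d = 641,948 Wh = 641.9 kWh
Total energy = 117.5 + 13.86 + 127 + 641.9 = 900.4 kWh
Cost = 900.4 kWh × $0.388 = $349.35

$349.35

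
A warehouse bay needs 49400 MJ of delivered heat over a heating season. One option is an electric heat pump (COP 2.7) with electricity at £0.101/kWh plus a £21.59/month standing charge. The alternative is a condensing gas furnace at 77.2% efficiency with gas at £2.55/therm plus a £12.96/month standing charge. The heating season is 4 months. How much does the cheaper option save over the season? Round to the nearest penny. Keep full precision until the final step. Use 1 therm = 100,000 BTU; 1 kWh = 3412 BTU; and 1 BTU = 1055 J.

£998.79

Heat load = 49400 MJ = 49,400,000,000 J / 1055 = 46,824,645 BTU
Gas: input = 46,824,645 / 0.772 = 60,653,685 BTU = 606.5 therm → 606.5 × £2.55 = £1,546.67; + 4 × £12.96 standing = £1,598.51
Heat pump: 46,824,645 BTU / 3412 = 13,720 kWh heat; / 2.7 = 5,083 kWh in → × £0.101 = £513.36; + 4 × £21.59 standing = £599.72
Difference = |£1,598.51 − £599.72| = £998.79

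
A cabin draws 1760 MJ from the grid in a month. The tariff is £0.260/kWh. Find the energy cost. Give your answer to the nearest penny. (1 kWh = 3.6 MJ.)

£127.11

1760 MJ × (0.27778 kWh/MJ) = 488.9 kWh
Cost = 488.9 kWh × £0.260/kWh = £127.11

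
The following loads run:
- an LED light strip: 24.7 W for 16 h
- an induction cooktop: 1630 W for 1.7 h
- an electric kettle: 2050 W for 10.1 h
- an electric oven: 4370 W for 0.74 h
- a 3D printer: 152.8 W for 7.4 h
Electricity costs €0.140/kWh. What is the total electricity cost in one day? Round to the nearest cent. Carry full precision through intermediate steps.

€3.95

LED light strip: 24.7 W × 16 h = 395 Wh = 0.3952 kWh
induction cooktop: 1630 W × 1.7 h = 2,771 Wh = 2.771 kWh
electric kettle: 2050 W × 10.1 h = 20,705 Wh = 20.7 kWh
electric oven: 4370 W × 0.74 h = 3,234 Wh = 3.234 kWh
3D printer: 152.8 W × 7.4 h = 1,131 Wh = 1.131 kWh
Total energy = 0.3952 + 2.771 + 20.7 + 3.234 + 1.131 = 28.24 kWh
Cost = 28.24 kWh × €0.140 = €3.95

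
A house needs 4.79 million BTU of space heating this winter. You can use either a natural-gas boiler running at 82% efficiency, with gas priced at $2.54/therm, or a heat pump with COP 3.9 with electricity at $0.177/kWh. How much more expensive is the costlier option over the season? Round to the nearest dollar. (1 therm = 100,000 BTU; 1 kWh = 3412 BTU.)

$85

Heat load = 4.79 × 10⁶ BTU = 4,790,000 BTU
Gas: input = 4,790,000 / 0.82 = 5,841,463 BTU = 58.41 therm → 58.41 × $2.54 = $148.37
Heat pump: 4,790,000 BTU / 3412 = 1,404 kWh heat; / 3.9 = 360 kWh in → × $0.177 = $63.71
Difference = |$148.37 − $63.71| = $84.66 ≈ $85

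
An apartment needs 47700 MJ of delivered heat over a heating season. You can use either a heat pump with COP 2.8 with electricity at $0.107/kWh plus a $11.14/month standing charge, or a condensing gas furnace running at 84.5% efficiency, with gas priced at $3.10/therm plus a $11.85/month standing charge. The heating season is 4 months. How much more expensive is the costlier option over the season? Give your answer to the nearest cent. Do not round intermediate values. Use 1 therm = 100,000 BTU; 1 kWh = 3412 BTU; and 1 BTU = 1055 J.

Heat load = 47700 MJ = 47,700,000,000 J / 1055 = 45,213,270 BTU
Gas: input = 45,213,270 / 0.845 = 53,506,829 BTU = 535.1 therm → 535.1 × $3.10 = $1,658.71; + 4 × $11.85 standing = $1,706.11
Heat pump: 45,213,270 BTU / 3412 = 13,250 kWh heat; / 2.8 = 4,733 kWh in → × $0.107 = $506.39; + 4 × $11.14 standing = $550.95
Difference = |$1,706.11 − $550.95| = $1,155.16

$1155.16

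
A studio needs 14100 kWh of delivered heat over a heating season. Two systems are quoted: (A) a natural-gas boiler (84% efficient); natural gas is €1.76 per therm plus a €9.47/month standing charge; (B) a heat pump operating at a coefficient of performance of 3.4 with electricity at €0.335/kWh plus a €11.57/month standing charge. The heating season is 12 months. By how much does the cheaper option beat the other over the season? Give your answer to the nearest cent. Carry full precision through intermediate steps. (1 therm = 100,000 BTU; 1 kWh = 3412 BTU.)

€406.46

Heat load = 14100 kWh × 3412 = 48,109,200 BTU
Gas: input = 48,109,200 / 0.84 = 57,272,857 BTU = 572.7 therm → 572.7 × €1.76 = €1,008.00; + 12 × €9.47 standing = €1,121.64
Heat pump: 48,109,200 BTU / 3412 = 14,100 kWh heat; / 3.4 = 4,147 kWh in → × €0.335 = €1,389.26; + 12 × €11.57 standing = €1,528.10
Difference = |€1,121.64 − €1,528.10| = €406.46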